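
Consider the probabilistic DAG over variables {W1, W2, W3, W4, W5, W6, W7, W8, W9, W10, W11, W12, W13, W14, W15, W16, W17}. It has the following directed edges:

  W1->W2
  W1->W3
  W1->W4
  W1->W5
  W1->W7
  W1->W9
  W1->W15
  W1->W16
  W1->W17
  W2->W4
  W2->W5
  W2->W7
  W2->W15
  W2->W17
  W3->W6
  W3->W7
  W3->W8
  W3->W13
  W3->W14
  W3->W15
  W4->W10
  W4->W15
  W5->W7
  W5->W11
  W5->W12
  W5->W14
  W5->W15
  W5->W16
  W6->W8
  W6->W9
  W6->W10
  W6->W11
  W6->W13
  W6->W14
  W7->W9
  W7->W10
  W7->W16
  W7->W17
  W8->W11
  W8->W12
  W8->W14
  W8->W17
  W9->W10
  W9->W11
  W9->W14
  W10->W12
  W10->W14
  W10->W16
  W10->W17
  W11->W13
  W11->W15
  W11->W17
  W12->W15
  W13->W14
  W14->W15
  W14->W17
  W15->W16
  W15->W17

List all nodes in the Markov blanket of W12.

Parents of W12: W5, W8, W10.
W12's children: W15.
Other parents of W12's children:
  W15: W1, W2, W3, W4, W5, W11, W14
Taking the union gives {W1, W2, W3, W4, W5, W8, W10, W11, W14, W15}.

{W1, W2, W3, W4, W5, W8, W10, W11, W14, W15}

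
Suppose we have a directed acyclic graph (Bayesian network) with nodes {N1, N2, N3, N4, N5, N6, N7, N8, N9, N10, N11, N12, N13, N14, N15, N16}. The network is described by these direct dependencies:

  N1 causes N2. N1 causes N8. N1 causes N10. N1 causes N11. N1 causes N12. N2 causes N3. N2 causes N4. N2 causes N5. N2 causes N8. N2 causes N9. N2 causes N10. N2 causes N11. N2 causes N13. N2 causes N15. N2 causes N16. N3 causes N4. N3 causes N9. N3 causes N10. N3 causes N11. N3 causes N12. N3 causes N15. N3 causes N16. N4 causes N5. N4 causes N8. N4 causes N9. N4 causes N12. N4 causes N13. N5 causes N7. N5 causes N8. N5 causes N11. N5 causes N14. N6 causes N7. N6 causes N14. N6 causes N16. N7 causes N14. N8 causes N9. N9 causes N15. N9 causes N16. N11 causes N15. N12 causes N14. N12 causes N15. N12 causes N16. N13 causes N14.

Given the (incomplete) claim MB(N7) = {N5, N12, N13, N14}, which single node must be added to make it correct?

By definition, MB(N7) is built from N7's parents, N7's children, and the co-parents of N7.
N7 has parents N5, N6.
Ch(N7) = {N14}.
Parents of each child, excluding N7:
  parents(N14) \ {N7} = {N5, N6, N12, N13}.
MB(N7) = {N5, N6, N12, N13, N14}.
Comparing with the claimed set, N6 is missing.

N6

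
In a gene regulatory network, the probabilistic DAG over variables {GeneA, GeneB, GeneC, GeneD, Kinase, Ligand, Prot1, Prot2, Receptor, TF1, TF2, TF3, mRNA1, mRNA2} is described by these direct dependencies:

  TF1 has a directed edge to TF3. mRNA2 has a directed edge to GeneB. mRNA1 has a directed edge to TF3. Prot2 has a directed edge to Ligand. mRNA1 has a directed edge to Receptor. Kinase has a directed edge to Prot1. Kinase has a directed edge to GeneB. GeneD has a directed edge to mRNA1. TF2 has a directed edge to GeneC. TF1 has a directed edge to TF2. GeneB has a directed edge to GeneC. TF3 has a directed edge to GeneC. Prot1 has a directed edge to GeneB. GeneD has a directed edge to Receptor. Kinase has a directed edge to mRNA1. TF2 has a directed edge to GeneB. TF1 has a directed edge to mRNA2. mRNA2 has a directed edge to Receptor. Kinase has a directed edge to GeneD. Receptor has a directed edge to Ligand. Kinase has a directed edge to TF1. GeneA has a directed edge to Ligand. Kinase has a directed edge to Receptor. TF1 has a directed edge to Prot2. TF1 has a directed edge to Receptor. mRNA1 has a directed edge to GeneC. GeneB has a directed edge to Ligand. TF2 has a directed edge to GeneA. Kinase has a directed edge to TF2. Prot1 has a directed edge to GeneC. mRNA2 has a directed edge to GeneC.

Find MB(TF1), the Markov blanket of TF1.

The Markov blanket of a node is its parents, its children, and the other parents of its children.
TF1's parents: Kinase.
Children of TF1: Prot2, Receptor, TF2, TF3, mRNA2.
Parents of each child, excluding TF1:
  mRNA2: —
  Prot2: —
  Receptor: GeneD, Kinase, mRNA1, mRNA2
  TF2: Kinase
  TF3: mRNA1
MB(TF1) = {GeneD, Kinase, Prot2, Receptor, TF2, TF3, mRNA1, mRNA2}.

{GeneD, Kinase, Prot2, Receptor, TF2, TF3, mRNA1, mRNA2}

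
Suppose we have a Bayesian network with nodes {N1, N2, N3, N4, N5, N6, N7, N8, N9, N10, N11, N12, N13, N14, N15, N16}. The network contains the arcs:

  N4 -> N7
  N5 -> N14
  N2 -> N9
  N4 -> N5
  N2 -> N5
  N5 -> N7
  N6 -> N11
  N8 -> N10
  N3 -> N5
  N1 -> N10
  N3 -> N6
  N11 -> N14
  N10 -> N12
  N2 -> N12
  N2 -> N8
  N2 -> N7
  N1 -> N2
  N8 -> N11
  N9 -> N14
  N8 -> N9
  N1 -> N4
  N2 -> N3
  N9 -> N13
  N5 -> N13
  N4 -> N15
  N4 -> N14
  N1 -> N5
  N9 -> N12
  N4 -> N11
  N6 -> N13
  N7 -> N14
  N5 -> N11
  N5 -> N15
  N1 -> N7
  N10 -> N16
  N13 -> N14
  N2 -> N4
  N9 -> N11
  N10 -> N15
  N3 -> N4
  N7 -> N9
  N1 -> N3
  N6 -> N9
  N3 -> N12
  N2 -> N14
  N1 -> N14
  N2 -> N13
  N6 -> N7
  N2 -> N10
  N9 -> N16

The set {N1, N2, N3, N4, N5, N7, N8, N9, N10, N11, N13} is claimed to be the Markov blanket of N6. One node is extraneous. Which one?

Parents of N6: N3.
Ch(N6) = {N7, N9, N11, N13}.
Other parents of N6's children:
  parents(N7) \ {N6} = {N1, N2, N4, N5}.
  N9 also has parents N2, N7, N8.
  N11's other parents are N4, N5, N8, N9.
  N13's other parents are N2, N5, N9.
MB(N6) = {N1, N2, N3, N4, N5, N7, N8, N9, N11, N13}.
N10 is neither a parent, child, nor co-parent of N6, so it does not belong.

N10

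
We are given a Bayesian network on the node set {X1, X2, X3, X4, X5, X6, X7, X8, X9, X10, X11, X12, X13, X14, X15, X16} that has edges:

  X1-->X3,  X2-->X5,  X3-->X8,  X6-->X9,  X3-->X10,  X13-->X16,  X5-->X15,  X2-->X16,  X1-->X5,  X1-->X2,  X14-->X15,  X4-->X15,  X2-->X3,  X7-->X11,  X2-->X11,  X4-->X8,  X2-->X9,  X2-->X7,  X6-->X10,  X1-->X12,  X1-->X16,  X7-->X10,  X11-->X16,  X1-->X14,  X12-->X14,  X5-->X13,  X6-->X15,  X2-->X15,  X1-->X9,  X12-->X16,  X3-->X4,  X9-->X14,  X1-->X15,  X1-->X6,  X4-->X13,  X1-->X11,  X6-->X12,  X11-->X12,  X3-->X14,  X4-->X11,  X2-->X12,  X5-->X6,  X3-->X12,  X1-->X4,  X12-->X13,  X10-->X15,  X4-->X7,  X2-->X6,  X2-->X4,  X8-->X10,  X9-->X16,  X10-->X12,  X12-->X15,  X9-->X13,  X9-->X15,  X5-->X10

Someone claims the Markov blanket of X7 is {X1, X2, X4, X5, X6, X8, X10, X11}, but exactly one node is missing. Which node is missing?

Pa(X7) = {X2, X4}.
Children of X7: X10, X11.
Other parents of X7's children:
  X10 also has parents X3, X5, X6, X8.
  X11 also has parents X1, X2, X4.
MB(X7) = {X1, X2, X3, X4, X5, X6, X8, X10, X11}.
Comparing with the claimed set, X3 is missing.

X3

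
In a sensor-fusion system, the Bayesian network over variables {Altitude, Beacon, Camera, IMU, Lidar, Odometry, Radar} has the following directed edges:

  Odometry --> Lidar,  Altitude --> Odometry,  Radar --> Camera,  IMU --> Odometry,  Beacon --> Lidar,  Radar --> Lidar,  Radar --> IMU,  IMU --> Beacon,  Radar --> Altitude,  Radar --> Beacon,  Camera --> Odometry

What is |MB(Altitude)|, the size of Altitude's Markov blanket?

The Markov blanket of a node is its parents, its children, and the other parents of its children.
Altitude's parents: Radar.
Altitude's children: Odometry.
Co-parents of Altitude (other parents of its children):
  Odometry: Camera, IMU
MB(Altitude) = {Camera, IMU, Odometry, Radar}, which has 4 nodes.

4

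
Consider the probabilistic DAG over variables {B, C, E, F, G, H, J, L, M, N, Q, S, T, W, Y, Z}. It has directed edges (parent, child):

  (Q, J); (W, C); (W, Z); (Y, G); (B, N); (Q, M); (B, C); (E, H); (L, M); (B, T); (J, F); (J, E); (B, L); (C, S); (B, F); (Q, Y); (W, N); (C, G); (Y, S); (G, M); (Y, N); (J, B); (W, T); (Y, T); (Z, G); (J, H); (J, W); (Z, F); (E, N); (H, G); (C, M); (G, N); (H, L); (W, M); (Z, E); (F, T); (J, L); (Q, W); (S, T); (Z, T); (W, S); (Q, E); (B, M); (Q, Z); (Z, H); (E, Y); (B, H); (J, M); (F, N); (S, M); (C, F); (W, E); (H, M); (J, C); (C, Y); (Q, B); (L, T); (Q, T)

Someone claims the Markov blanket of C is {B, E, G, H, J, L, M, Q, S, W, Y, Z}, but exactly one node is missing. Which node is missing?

F

The Markov blanket of a node is its parents, its children, and the other parents of its children.
C has parents B, J, W.
Children of C: F, G, M, S, Y.
For each child, the remaining parents (spouses of C):
  Y: E, Q
  S: W, Y
  G: H, Y, Z
  M: B, G, H, J, L, Q, S, W
  F: B, J, Z
MB(C) = {B, E, F, G, H, J, L, M, Q, S, W, Y, Z}.
Comparing with the claimed set, F is missing.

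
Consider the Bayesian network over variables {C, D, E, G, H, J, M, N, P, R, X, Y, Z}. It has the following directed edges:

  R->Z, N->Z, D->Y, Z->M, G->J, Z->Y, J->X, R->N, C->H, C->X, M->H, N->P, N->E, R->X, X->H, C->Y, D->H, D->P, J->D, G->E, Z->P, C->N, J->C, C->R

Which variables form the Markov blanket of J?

The Markov blanket of a node is its parents, its children, and the other parents of its children.
Children of J: C, D, X.
Parents of J: G.
Other parents of J's children:
  C: —
  X: C, R
  D: —
So the Markov blanket of J is {C, D, G, R, X}.

{C, D, G, R, X}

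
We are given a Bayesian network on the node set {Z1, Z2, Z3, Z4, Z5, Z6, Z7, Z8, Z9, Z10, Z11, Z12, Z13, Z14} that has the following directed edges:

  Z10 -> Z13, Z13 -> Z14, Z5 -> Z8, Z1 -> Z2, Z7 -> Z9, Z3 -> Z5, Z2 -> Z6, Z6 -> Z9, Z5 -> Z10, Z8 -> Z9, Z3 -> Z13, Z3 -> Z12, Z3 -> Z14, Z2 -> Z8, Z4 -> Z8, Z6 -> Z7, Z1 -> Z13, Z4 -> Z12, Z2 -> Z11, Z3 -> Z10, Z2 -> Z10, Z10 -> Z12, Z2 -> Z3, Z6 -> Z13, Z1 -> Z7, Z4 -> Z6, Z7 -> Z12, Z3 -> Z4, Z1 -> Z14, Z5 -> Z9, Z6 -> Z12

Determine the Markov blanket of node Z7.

Children of Z7: Z9, Z12.
Z7 has parents Z1, Z6.
Other parents of Z7's children:
  Z9 also has parents Z5, Z6, Z8.
  Z12's other parents are Z3, Z4, Z6, Z10.
MB(Z7) = {Z1, Z3, Z4, Z5, Z6, Z8, Z9, Z10, Z12}.

{Z1, Z3, Z4, Z5, Z6, Z8, Z9, Z10, Z12}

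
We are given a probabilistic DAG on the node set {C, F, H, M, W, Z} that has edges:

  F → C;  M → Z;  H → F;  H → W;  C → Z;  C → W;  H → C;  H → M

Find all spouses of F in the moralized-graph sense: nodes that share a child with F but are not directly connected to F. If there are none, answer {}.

Children of F: C.
  C: H
Excluding nodes already adjacent to F (C, H), the co-parent-only contribution is {}.

{}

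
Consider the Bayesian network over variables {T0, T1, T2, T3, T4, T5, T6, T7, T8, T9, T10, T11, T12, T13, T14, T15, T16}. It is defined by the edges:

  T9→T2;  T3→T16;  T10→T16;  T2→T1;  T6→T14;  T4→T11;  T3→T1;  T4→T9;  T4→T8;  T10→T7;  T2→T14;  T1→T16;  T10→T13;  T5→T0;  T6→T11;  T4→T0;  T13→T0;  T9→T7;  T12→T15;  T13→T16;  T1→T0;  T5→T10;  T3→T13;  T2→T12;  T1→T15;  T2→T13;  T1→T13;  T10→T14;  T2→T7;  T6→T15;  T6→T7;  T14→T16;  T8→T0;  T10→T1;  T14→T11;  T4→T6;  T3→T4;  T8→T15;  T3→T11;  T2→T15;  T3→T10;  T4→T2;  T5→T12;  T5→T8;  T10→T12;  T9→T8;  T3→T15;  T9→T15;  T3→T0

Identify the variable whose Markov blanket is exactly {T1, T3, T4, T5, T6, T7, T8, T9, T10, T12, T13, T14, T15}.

T2

The target node must have every member of {T1, T3, T4, T5, T6, T7, T8, T9, T10, T12, T13, T14, T15} as a parent, child, or co-parent, and no others.
Parents of T2: T4, T9; children: T1, T7, T12, T13, T14, T15; co-parents: T1, T3, T5, T6, T8, T9, T10, T12.
These exactly cover the given set, so the node is T2.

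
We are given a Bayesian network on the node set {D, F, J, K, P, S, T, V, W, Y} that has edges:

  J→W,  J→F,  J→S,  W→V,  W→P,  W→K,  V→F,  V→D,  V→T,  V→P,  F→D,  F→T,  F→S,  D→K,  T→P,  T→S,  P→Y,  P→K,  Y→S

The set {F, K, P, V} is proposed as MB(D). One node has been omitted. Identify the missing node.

A node's Markov blanket = Pa ∪ Ch ∪ (parents of Ch other than the node itself).
D has parents F, V.
Ch(D) = {K}.
Other parents of D's children:
  K also has parents P, W.
MB(D) = {F, K, P, V, W}.
Comparing with the claimed set, W is missing.

W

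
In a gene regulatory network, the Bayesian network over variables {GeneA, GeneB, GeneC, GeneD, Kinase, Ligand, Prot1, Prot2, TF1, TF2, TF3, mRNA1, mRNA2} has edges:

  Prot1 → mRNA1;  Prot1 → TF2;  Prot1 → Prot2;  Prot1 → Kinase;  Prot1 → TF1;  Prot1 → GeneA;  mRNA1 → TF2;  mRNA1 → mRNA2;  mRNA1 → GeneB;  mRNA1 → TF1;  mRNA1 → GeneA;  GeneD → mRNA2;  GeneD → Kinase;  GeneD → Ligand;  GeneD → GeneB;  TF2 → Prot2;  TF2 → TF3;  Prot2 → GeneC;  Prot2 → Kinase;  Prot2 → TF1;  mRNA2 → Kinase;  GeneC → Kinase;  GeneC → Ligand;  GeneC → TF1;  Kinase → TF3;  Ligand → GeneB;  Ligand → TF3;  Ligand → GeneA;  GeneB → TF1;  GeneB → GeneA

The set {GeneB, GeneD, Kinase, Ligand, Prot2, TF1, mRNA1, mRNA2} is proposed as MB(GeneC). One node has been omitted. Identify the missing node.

Parents of GeneC: Prot2.
GeneC has children Kinase, Ligand, TF1.
For each child, the remaining parents (spouses of GeneC):
  parents(Kinase) \ {GeneC} = {GeneD, Prot1, Prot2, mRNA2}.
  Ligand's other parent is GeneD.
  TF1's other parents are GeneB, Prot1, Prot2, mRNA1.
MB(GeneC) = {GeneB, GeneD, Kinase, Ligand, Prot1, Prot2, TF1, mRNA1, mRNA2}.
Comparing with the claimed set, Prot1 is missing.

Prot1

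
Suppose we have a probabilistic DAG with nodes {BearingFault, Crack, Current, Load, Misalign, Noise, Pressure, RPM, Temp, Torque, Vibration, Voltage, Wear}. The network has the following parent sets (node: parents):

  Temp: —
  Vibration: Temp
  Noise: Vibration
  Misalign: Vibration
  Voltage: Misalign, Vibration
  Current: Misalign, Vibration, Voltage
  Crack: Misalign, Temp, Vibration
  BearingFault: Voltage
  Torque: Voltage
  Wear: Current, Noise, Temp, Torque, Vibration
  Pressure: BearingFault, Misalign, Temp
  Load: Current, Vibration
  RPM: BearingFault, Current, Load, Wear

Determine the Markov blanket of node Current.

Pa(Current) = {Misalign, Vibration, Voltage}.
Ch(Current) = {Load, RPM, Wear}.
Other parents of Current's children:
  Wear's other parents are Noise, Temp, Torque, Vibration.
  Load's other parent is Vibration.
  RPM also has parents BearingFault, Load, Wear.
MB(Current) = {BearingFault, Load, Misalign, Noise, RPM, Temp, Torque, Vibration, Voltage, Wear}.

{BearingFault, Load, Misalign, Noise, RPM, Temp, Torque, Vibration, Voltage, Wear}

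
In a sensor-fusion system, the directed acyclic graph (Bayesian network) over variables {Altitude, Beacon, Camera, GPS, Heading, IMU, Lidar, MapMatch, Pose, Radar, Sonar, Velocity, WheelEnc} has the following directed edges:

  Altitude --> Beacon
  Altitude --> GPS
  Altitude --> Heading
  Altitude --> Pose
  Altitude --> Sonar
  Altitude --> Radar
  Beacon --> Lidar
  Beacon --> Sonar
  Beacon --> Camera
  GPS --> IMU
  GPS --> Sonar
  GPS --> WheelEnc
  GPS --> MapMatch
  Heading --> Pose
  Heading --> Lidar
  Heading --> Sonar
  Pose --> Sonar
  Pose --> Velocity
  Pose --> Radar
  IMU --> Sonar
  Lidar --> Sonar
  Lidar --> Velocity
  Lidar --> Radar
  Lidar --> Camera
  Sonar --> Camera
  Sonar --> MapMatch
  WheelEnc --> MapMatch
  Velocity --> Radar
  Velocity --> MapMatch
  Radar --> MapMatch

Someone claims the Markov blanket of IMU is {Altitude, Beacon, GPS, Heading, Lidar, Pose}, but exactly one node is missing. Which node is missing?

Sonar

Parents of IMU: GPS.
Ch(IMU) = {Sonar}.
Co-parents of IMU (other parents of its children):
  parents(Sonar) \ {IMU} = {Altitude, Beacon, GPS, Heading, Lidar, Pose}.
MB(IMU) = {Altitude, Beacon, GPS, Heading, Lidar, Pose, Sonar}.
Comparing with the claimed set, Sonar is missing.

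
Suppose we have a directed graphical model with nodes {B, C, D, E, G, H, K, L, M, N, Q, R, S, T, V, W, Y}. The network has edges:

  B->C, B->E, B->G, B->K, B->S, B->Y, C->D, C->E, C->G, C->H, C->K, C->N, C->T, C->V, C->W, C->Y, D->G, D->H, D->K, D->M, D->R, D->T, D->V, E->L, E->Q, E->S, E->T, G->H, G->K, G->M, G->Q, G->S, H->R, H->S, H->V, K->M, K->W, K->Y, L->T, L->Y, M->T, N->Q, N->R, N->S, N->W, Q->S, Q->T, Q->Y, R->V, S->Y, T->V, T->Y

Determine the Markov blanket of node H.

{B, C, D, E, G, N, Q, R, S, T, V}

A node's Markov blanket = Pa ∪ Ch ∪ (parents of Ch other than the node itself).
H has children R, S, V.
Parents of H: C, D, G.
Parents of each child, excluding H:
  R: D, N
  S: B, E, G, N, Q
  V: C, D, R, T
So the Markov blanket of H is {B, C, D, E, G, N, Q, R, S, T, V}.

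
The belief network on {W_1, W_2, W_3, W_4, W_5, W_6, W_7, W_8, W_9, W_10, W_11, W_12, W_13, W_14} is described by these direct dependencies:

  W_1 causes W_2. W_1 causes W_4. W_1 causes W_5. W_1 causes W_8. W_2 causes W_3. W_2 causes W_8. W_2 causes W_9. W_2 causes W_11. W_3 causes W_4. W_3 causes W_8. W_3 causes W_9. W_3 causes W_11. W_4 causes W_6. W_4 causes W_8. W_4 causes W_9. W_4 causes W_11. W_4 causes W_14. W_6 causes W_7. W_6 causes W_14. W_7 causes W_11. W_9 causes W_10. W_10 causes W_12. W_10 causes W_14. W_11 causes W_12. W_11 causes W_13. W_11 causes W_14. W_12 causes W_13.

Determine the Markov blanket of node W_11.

By definition, MB(W_11) is built from W_11's parents, W_11's children, and the co-parents of W_11.
Ch(W_11) = {W_12, W_13, W_14}.
Pa(W_11) = {W_2, W_3, W_4, W_7}.
For each child, the remaining parents (spouses of W_11):
  W_12: W_10
  W_13: W_12
  W_14: W_4, W_6, W_10
So the Markov blanket of W_11 is {W_2, W_3, W_4, W_6, W_7, W_10, W_12, W_13, W_14}.

{W_2, W_3, W_4, W_6, W_7, W_10, W_12, W_13, W_14}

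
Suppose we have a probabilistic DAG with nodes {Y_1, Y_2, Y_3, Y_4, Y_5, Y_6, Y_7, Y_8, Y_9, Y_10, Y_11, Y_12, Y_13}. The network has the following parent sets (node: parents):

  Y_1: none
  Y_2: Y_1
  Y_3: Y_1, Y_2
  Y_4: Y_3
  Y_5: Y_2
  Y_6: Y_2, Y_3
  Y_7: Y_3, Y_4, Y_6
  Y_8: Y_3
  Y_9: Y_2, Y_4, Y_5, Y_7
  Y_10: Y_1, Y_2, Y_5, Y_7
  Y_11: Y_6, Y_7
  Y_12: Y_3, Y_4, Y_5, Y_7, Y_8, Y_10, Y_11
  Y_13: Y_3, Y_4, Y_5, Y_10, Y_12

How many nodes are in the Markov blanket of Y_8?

Recall MB(v) = parents ∪ children ∪ spouses, where spouses are the other parents of v's children.
Y_8's parents: Y_3.
Y_8 has child Y_12.
For each child, the remaining parents (spouses of Y_8):
  Y_12: Y_3, Y_4, Y_5, Y_7, Y_10, Y_11
MB(Y_8) = {Y_3, Y_4, Y_5, Y_7, Y_10, Y_11, Y_12}, which has 7 nodes.

7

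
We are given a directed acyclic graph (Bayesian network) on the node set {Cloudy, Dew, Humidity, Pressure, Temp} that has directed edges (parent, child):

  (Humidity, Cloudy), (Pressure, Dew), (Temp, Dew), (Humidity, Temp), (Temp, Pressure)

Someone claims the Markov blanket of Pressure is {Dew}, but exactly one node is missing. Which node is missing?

By definition, MB(Pressure) is built from Pressure's parents, Pressure's children, and the co-parents of Pressure.
Pressure has parent Temp.
Pressure has child Dew.
Parents of each child, excluding Pressure:
  parents(Dew) \ {Pressure} = {Temp}.
MB(Pressure) = {Dew, Temp}.
Comparing with the claimed set, Temp is missing.

Temp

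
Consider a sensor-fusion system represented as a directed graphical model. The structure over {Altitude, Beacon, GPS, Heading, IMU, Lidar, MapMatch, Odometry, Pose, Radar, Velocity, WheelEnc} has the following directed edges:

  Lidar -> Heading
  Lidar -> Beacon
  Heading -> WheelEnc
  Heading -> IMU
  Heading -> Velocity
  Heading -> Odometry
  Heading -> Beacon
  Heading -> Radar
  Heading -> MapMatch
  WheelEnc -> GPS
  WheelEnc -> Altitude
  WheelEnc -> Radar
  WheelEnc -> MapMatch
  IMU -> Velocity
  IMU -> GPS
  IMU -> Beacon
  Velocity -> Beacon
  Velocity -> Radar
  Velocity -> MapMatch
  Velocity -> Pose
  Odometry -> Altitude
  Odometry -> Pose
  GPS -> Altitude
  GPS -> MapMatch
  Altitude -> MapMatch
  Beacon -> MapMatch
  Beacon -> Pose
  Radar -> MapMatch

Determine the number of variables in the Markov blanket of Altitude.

8

Recall MB(v) = parents ∪ children ∪ spouses, where spouses are the other parents of v's children.
Ch(Altitude) = {MapMatch}.
Pa(Altitude) = {GPS, Odometry, WheelEnc}.
For each child, the remaining parents (spouses of Altitude):
  MapMatch also has parents Beacon, GPS, Heading, Radar, Velocity, WheelEnc.
MB(Altitude) = {Beacon, GPS, Heading, MapMatch, Odometry, Radar, Velocity, WheelEnc}, which has 8 nodes.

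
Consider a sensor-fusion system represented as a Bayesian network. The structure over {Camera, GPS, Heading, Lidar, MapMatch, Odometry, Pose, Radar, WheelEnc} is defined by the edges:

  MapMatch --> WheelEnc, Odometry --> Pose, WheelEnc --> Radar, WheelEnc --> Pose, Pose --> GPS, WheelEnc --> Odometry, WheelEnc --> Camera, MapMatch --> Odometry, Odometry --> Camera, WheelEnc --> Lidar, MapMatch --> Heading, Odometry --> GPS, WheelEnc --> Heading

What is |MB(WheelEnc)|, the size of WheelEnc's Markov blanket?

7

A node's Markov blanket = Pa ∪ Ch ∪ (parents of Ch other than the node itself).
WheelEnc has parent MapMatch.
WheelEnc's children: Camera, Heading, Lidar, Odometry, Pose, Radar.
For each child, the remaining parents (spouses of WheelEnc):
  Radar: no additional parents.
  Odometry also has parent MapMatch.
  parents(Camera) \ {WheelEnc} = {Odometry}.
  Lidar has no other parent.
  Pose also has parent Odometry.
  Heading also has parent MapMatch.
MB(WheelEnc) = {Camera, Heading, Lidar, MapMatch, Odometry, Pose, Radar}, which has 7 nodes.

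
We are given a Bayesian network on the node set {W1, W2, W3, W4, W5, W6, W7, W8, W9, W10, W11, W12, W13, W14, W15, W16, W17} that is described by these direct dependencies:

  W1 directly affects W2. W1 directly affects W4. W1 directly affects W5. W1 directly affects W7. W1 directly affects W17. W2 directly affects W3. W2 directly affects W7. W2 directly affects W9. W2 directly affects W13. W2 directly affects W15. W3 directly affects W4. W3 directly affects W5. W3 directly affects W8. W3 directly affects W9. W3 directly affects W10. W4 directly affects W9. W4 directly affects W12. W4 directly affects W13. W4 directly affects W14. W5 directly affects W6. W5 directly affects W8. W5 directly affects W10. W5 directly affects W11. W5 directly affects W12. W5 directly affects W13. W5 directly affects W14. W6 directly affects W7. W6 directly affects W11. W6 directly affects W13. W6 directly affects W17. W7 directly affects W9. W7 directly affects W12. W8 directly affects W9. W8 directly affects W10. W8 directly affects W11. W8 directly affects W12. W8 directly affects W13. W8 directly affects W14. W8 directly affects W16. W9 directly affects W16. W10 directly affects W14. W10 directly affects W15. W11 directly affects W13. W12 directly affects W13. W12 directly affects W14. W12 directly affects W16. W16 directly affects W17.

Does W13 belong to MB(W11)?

W13 is a child of W11.
So W13 ∈ MB(W11).

Yes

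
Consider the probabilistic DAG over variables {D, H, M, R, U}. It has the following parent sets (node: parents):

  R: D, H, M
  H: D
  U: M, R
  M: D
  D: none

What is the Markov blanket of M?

A node's Markov blanket = Pa ∪ Ch ∪ (parents of Ch other than the node itself).
Parents of M: D.
M has children R, U.
Other parents of M's children:
  R's other parents are D, H.
  U's other parent is R.
Union: {D} ∪ {R, U} ∪ {D, H, R} = {D, H, R, U}.

{D, H, R, U}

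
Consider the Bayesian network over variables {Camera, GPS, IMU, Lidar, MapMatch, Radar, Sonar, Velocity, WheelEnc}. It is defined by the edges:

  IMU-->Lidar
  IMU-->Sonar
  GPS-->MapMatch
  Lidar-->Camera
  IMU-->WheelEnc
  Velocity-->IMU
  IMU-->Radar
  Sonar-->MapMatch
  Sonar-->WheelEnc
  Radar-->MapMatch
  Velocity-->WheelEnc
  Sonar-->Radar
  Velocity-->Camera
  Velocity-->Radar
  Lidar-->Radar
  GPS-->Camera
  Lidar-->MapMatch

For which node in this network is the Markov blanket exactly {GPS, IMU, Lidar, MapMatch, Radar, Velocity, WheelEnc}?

The target node must have every member of {GPS, IMU, Lidar, MapMatch, Radar, Velocity, WheelEnc} as a parent, child, or co-parent, and no others.
Parents of Sonar: IMU; children: MapMatch, Radar, WheelEnc; co-parents: GPS, IMU, Lidar, Radar, Velocity.
These exactly cover the given set, so the node is Sonar.

Sonar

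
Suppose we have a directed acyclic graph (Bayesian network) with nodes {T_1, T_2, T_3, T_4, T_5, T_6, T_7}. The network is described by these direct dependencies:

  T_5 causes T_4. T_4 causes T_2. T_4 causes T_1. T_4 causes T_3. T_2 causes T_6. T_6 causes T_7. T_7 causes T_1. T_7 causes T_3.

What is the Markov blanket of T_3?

{T_4, T_7}

A node's Markov blanket = Pa ∪ Ch ∪ (parents of Ch other than the node itself).
Ch(T_3) = {}.
T_3 has parents T_4, T_7.
T_3 has no children, so there are no co-parents.
Union: {T_4, T_7} ∪ {} ∪ {} = {T_4, T_7}.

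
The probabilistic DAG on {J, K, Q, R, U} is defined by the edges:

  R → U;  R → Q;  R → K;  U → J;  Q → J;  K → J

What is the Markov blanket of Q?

{J, K, R, U}

The Markov blanket of a node is its parents, its children, and the other parents of its children.
Pa(Q) = {R}.
Q's children: J.
For each child, the remaining parents (spouses of Q):
  parents(J) \ {Q} = {K, U}.
So the Markov blanket of Q is {J, K, R, U}.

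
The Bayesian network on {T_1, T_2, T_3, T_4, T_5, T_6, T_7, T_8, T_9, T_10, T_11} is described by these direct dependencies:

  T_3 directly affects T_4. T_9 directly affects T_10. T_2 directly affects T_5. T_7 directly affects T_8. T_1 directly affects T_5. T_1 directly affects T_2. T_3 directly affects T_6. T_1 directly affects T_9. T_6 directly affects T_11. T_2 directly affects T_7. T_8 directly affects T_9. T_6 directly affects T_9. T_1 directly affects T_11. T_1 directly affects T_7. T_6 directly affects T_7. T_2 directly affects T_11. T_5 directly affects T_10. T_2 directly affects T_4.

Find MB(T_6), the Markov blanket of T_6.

{T_1, T_2, T_3, T_7, T_8, T_9, T_11}

T_6's parents: T_3.
T_6 has children T_7, T_9, T_11.
For each child, the remaining parents (spouses of T_6):
  T_7: T_1, T_2
  T_9: T_1, T_8
  T_11: T_1, T_2
Taking the union gives {T_1, T_2, T_3, T_7, T_8, T_9, T_11}.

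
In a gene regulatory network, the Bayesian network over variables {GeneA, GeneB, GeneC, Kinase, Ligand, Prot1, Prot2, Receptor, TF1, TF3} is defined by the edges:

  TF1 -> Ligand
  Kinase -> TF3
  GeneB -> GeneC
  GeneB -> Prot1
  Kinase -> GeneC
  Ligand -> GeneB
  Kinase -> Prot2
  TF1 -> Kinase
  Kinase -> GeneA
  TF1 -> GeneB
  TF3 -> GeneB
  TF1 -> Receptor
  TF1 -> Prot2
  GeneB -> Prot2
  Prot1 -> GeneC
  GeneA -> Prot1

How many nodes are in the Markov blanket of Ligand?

Ligand has child GeneB.
Ligand's parents: TF1.
For each child, the remaining parents (spouses of Ligand):
  GeneB also has parents TF1, TF3.
MB(Ligand) = {GeneB, TF1, TF3}, which has 3 nodes.

3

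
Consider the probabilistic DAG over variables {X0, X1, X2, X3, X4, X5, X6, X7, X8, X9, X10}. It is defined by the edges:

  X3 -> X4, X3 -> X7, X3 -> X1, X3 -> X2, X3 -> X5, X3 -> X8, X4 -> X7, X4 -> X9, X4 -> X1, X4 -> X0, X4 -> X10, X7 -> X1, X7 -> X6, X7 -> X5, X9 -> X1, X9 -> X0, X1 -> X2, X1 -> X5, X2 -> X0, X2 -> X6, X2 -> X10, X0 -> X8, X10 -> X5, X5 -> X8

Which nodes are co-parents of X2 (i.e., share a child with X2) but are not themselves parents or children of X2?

Children of X2: X0, X6, X10.
  parents(X0) \ {X2} = {X4, X9}.
  parents(X6) \ {X2} = {X7}.
  X10 also has parent X4.
Excluding nodes already adjacent to X2 (X0, X1, X3, X6, X10), the co-parent-only contribution is {X4, X7, X9}.

{X4, X7, X9}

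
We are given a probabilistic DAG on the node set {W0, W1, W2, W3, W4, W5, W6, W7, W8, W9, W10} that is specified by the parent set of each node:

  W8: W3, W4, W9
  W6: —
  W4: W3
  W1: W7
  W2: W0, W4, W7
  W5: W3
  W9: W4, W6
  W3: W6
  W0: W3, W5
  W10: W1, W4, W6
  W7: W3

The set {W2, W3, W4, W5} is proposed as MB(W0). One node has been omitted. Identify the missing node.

W7

W0 has child W2.
Parents of W0: W3, W5.
For each child, the remaining parents (spouses of W0):
  W2: W4, W7
MB(W0) = {W2, W3, W4, W5, W7}.
Comparing with the claimed set, W7 is missing.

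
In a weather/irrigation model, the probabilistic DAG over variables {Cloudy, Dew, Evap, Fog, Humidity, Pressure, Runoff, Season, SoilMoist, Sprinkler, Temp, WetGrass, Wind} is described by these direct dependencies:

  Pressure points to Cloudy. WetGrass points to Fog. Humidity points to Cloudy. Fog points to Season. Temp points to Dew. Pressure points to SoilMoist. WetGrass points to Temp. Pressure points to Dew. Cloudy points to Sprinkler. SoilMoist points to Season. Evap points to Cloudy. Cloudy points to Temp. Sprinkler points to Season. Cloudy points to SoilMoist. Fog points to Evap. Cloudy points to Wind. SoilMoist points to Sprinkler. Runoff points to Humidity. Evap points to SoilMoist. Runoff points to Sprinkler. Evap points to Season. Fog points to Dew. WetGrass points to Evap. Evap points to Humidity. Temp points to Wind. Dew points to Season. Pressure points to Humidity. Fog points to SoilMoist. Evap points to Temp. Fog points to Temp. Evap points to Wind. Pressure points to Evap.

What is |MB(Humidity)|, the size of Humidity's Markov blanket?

4

By definition, MB(Humidity) is built from Humidity's parents, Humidity's children, and the co-parents of Humidity.
Humidity has parents Evap, Pressure, Runoff.
Humidity has child Cloudy.
Other parents of Humidity's children:
  Cloudy also has parents Evap, Pressure.
MB(Humidity) = {Cloudy, Evap, Pressure, Runoff}, which has 4 nodes.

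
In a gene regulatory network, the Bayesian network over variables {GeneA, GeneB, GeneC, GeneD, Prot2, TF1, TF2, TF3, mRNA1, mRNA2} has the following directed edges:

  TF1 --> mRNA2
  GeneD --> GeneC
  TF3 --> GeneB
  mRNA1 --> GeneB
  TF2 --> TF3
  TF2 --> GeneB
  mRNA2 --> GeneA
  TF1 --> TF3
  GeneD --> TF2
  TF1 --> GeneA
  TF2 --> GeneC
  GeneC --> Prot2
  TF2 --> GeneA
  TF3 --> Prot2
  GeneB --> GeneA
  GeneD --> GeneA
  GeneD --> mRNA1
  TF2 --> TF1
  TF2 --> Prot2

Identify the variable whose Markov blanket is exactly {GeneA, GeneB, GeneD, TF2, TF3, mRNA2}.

TF1

The target node must have every member of {GeneA, GeneB, GeneD, TF2, TF3, mRNA2} as a parent, child, or co-parent, and no others.
Parents of TF1: TF2; children: GeneA, TF3, mRNA2; co-parents: GeneB, GeneD, TF2, mRNA2.
These exactly cover the given set, so the node is TF1.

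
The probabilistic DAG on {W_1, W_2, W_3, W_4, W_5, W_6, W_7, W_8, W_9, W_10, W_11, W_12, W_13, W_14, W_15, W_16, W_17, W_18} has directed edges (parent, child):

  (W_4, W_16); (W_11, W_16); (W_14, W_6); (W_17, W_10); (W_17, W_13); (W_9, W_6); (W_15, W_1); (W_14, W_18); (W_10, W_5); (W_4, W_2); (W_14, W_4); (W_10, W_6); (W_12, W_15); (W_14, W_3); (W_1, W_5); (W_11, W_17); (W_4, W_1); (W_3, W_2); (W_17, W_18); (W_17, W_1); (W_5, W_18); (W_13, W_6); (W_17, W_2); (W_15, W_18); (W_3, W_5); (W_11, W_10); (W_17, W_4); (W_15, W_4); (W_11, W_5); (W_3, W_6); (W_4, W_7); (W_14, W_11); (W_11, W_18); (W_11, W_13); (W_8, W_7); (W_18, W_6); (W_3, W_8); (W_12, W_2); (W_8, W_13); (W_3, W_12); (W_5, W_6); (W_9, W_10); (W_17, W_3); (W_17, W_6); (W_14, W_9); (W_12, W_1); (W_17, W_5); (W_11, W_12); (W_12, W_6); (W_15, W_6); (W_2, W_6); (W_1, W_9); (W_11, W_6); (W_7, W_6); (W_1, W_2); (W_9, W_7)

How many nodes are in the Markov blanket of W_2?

15

W_2's parents: W_1, W_3, W_4, W_12, W_17.
W_2's children: W_6.
Co-parents of W_2 (other parents of its children):
  W_6 also has parents W_3, W_5, W_7, W_9, W_10, W_11, W_12, W_13, W_14, W_15, W_17, W_18.
MB(W_2) = {W_1, W_3, W_4, W_5, W_6, W_7, W_9, W_10, W_11, W_12, W_13, W_14, W_15, W_17, W_18}, which has 15 nodes.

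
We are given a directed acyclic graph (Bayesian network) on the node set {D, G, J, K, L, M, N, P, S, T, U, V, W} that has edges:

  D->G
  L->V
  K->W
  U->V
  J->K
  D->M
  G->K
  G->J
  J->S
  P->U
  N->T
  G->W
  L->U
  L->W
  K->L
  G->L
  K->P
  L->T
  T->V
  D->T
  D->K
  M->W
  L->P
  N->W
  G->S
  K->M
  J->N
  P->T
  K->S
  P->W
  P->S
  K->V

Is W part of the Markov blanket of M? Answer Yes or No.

Yes

W is a child of M.
So W ∈ MB(M).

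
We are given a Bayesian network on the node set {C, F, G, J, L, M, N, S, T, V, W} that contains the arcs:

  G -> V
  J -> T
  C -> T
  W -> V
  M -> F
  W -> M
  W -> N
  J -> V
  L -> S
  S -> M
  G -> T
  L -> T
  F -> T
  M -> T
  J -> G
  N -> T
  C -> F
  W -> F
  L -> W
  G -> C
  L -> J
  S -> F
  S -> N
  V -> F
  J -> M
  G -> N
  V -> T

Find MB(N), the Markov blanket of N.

{C, F, G, J, L, M, S, T, V, W}

By definition, MB(N) is built from N's parents, N's children, and the co-parents of N.
N has parents G, S, W.
Children of N: T.
Co-parents of N (other parents of its children):
  T also has parents C, F, G, J, L, M, V.
MB(N) = {C, F, G, J, L, M, S, T, V, W}.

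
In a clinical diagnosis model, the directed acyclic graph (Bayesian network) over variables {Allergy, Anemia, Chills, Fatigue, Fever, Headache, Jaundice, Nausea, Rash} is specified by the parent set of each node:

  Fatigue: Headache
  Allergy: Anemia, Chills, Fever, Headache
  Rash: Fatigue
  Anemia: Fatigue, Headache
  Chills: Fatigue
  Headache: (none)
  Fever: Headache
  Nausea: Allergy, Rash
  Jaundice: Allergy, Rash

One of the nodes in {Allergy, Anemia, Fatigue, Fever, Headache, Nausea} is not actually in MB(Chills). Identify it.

Pa(Chills) = {Fatigue}.
Ch(Chills) = {Allergy}.
Co-parents of Chills (other parents of its children):
  Allergy: Anemia, Fever, Headache
MB(Chills) = {Allergy, Anemia, Fatigue, Fever, Headache}.
Nausea is neither a parent, child, nor co-parent of Chills, so it does not belong.

Nausea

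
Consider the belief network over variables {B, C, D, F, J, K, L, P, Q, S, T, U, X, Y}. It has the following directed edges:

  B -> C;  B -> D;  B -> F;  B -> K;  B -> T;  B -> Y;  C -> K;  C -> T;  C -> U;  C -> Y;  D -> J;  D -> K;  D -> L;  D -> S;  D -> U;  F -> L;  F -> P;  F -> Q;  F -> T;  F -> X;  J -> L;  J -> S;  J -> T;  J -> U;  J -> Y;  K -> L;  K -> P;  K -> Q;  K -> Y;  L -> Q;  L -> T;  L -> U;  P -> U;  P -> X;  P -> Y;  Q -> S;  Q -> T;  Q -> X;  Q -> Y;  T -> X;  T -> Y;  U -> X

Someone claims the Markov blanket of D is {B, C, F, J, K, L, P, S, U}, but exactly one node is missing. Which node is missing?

Q

Parents of D: B.
Children of D: J, K, L, S, U.
Parents of each child, excluding D:
  J has no other parent.
  K's other parents are B, C.
  L's other parents are F, J, K.
  S's other parents are J, Q.
  U's other parents are C, J, L, P.
MB(D) = {B, C, F, J, K, L, P, Q, S, U}.
Comparing with the claimed set, Q is missing.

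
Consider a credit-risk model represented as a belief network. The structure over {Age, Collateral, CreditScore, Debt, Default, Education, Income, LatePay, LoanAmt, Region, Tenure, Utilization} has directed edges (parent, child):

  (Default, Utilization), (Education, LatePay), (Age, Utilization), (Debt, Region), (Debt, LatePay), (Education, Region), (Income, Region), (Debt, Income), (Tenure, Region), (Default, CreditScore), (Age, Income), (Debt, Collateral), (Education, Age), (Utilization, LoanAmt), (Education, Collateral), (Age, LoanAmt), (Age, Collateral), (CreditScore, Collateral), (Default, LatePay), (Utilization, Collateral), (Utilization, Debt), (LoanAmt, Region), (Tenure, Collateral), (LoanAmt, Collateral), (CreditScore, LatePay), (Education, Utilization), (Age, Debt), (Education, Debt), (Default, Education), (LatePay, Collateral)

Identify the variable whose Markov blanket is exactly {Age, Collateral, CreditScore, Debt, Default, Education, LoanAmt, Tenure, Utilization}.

LatePay

The target node must have every member of {Age, Collateral, CreditScore, Debt, Default, Education, LoanAmt, Tenure, Utilization} as a parent, child, or co-parent, and no others.
Parents of LatePay: CreditScore, Debt, Default, Education; children: Collateral; co-parents: Age, CreditScore, Debt, Education, LoanAmt, Tenure, Utilization.
These exactly cover the given set, so the node is LatePay.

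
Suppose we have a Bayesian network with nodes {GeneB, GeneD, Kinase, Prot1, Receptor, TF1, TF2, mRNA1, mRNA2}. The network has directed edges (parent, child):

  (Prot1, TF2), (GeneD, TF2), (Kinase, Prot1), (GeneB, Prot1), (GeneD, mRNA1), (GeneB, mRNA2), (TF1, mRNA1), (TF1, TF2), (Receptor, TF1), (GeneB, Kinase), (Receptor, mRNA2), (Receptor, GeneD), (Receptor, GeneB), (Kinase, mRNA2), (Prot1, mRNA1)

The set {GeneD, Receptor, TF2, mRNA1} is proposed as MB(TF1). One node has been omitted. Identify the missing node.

Parents of TF1: Receptor.
Children of TF1: TF2, mRNA1.
Other parents of TF1's children:
  TF2: GeneD, Prot1
  mRNA1: GeneD, Prot1
MB(TF1) = {GeneD, Prot1, Receptor, TF2, mRNA1}.
Comparing with the claimed set, Prot1 is missing.

Prot1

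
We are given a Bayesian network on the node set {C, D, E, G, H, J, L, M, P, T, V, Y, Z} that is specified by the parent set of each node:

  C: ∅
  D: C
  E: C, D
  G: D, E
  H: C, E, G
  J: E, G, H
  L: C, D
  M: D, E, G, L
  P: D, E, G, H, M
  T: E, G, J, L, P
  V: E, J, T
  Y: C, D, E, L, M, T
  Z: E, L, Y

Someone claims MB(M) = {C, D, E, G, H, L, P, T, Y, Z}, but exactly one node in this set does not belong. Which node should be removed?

Z

Ch(M) = {P, Y}.
M's parents: D, E, G, L.
For each child, the remaining parents (spouses of M):
  P: D, E, G, H
  Y: C, D, E, L, T
MB(M) = {C, D, E, G, H, L, P, T, Y}.
Z is neither a parent, child, nor co-parent of M, so it does not belong.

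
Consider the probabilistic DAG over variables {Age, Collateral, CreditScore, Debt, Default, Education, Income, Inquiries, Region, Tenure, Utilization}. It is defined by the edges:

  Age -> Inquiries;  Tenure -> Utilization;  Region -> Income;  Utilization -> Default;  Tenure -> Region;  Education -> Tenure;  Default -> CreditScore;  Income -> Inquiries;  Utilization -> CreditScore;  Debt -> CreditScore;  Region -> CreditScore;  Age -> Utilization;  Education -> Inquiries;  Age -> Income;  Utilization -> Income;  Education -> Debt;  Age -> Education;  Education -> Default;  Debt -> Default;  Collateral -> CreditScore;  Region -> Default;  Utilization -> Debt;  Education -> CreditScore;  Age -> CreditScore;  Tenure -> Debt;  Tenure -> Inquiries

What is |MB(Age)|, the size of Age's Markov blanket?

Recall MB(v) = parents ∪ children ∪ spouses, where spouses are the other parents of v's children.
Age has no parents.
Age has children CreditScore, Education, Income, Inquiries, Utilization.
Parents of each child, excluding Age:
  Education: —
  Utilization: Tenure
  Income: Region, Utilization
  Inquiries: Education, Income, Tenure
  CreditScore: Collateral, Debt, Default, Education, Region, Utilization
MB(Age) = {Collateral, CreditScore, Debt, Default, Education, Income, Inquiries, Region, Tenure, Utilization}, which has 10 nodes.

10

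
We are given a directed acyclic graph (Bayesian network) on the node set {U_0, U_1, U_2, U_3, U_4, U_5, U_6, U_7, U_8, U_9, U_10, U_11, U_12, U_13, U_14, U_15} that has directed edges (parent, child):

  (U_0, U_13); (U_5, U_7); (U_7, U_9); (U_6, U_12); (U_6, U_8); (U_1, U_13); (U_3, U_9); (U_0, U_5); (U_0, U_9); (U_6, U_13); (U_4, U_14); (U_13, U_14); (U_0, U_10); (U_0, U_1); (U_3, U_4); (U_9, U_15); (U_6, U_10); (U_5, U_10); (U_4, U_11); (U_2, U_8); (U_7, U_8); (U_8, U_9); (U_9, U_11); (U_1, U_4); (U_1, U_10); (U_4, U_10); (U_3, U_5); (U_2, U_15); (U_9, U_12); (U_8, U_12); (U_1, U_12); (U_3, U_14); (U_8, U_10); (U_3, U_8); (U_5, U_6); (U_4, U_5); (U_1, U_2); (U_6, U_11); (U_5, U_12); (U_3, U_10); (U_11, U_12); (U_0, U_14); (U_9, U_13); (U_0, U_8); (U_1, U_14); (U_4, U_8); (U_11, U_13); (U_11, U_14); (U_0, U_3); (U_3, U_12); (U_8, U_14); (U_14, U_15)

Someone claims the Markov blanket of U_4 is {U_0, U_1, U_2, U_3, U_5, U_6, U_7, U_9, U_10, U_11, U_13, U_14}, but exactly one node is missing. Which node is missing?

U_8

The Markov blanket of a node is its parents, its children, and the other parents of its children.
U_4's parents: U_1, U_3.
Children of U_4: U_5, U_8, U_10, U_11, U_14.
For each child, the remaining parents (spouses of U_4):
  U_5: U_0, U_3
  U_8: U_0, U_2, U_3, U_6, U_7
  U_10: U_0, U_1, U_3, U_5, U_6, U_8
  U_11: U_6, U_9
  U_14: U_0, U_1, U_3, U_8, U_11, U_13
MB(U_4) = {U_0, U_1, U_2, U_3, U_5, U_6, U_7, U_8, U_9, U_10, U_11, U_13, U_14}.
Comparing with the claimed set, U_8 is missing.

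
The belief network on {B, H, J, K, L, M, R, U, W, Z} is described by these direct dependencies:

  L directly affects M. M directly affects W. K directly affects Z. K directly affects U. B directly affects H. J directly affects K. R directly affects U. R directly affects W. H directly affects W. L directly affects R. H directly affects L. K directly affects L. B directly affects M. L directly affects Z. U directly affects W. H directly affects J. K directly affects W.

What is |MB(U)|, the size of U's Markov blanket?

Pa(U) = {K, R}.
Ch(U) = {W}.
Other parents of U's children:
  W: H, K, M, R
MB(U) = {H, K, M, R, W}, which has 5 nodes.

5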